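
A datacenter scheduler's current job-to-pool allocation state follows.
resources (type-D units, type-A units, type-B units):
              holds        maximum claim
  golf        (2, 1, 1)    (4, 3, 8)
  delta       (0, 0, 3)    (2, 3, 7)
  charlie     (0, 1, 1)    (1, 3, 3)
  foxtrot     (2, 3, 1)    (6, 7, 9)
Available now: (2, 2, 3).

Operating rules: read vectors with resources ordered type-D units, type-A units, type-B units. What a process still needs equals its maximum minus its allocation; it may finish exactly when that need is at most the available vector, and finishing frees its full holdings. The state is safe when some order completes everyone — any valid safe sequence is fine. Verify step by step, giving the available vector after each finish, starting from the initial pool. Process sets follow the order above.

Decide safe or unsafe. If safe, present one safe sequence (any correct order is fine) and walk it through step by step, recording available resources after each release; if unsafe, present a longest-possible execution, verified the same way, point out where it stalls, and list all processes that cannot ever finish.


The state is SAFE; one workable sequence: charlie, delta, golf, foxtrot.
Key observation: charlie is the earliest step where a requested resource binds exactly: need (1, 2, 2), pool (2, 2, 3) at its turn.
Verifying each step:
  pool = (2, 2, 3)
  run charlie (needs (1, 2, 2), free (2, 2, 3)); after release of (0, 1, 1) the pool is (2, 3, 4)
  run delta (needs (2, 3, 4), free (2, 3, 4)); after release of (0, 0, 3) the pool is (2, 3, 7)
  run golf (needs (2, 2, 7), free (2, 3, 7)); after release of (2, 1, 1) the pool is (4, 4, 8)
  run foxtrot (needs (4, 4, 8), free (4, 4, 8)); after release of (2, 3, 1) the pool is (6, 7, 9)


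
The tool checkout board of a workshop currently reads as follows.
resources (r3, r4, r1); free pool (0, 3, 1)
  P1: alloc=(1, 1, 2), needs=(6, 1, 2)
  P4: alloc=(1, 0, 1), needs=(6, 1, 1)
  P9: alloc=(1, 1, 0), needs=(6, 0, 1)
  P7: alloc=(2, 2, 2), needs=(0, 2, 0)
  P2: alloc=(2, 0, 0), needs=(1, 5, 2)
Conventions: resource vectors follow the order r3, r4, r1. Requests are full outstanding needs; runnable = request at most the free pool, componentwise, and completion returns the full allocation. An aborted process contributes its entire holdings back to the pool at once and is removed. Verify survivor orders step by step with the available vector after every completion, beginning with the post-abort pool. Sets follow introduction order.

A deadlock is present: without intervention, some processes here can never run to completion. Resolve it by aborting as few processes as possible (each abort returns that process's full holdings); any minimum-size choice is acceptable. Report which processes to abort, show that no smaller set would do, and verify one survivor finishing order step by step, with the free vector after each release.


The answer: abort P1 and P9.
Key observation: before aborting P1 and P9, P4 was permanently blocked — no order could ever run it; afterwards it completes at step 3.
No one abort is enough; case by case: P1 alone leaves P4 blocked (short on r3); P4 alone leaves P1 blocked (short on r3); P9 alone leaves P1 blocked (short on r3); P7 alone leaves P1 blocked (short on r3); P2 alone leaves P1 blocked (short on r3).
The survivors complete as P7, P2, P4. Walking it through (starting from the post-abort pool):
  pool = (2, 5, 3)
  run P7 (needs (0, 2, 0), free (2, 5, 3)); after release of (2, 2, 2) the pool is (4, 7, 5)
  run P2 (needs (1, 5, 2), free (4, 7, 5)); after release of (2, 0, 0) the pool is (6, 7, 5)
  run P4 (needs (6, 1, 1), free (6, 7, 5)); after release of (1, 0, 1) the pool is (7, 7, 6)


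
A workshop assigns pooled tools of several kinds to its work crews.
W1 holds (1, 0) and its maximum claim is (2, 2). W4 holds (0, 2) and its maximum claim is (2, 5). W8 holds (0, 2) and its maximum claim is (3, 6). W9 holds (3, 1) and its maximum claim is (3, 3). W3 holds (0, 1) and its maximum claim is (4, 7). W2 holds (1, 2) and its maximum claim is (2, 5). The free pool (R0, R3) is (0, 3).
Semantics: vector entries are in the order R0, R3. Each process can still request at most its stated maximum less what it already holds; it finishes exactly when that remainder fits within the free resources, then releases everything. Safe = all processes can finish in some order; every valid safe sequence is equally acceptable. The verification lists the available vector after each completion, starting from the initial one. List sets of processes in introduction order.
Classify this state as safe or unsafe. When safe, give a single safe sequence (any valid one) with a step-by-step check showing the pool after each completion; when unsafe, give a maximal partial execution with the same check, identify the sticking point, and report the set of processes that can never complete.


The state is SAFE; one workable sequence: W9, W4, W2, W3, W8, W1.
Key observation: W3 is the earliest step where a requested resource binds exactly: need (4, 6), pool (4, 8) at its turn.
Check, step by step:
  pool = (0, 3)
  run W9 (needs (0, 2), free (0, 3)); after release of (3, 1) the pool is (3, 4)
  run W4 (needs (2, 3), free (3, 4)); after release of (0, 2) the pool is (3, 6)
  run W2 (needs (1, 3), free (3, 6)); after release of (1, 2) the pool is (4, 8)
  run W3 (needs (4, 6), free (4, 8)); after release of (0, 1) the pool is (4, 9)
  run W8 (needs (3, 4), free (4, 9)); after release of (0, 2) the pool is (4, 11)
  run W1 (needs (1, 2), free (4, 11)); after release of (1, 0) the pool is (5, 11)


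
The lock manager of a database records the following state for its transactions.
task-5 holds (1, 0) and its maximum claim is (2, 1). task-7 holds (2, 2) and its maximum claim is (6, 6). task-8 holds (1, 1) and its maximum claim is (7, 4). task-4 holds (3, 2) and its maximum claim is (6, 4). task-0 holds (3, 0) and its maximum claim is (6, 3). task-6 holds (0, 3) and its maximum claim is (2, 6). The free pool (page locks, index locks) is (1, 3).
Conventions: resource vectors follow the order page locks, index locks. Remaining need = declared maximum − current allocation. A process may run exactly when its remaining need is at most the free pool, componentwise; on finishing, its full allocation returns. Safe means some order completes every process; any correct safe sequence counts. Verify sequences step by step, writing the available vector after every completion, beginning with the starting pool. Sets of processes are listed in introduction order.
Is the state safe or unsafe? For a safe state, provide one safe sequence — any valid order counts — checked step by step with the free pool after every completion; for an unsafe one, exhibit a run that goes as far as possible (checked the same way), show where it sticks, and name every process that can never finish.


UNSAFE.
Key observation: after task-5, task-6 complete, (2, 6) is the best the pool ever gets, yet each leftover process wants more page locks.
A maximal execution: task-5, task-6 — then nothing else fits. Check, step by step:
  pool = (1, 3)
  task-5 needs (1, 1) <= (1, 3) -> finishes; pool += (1, 0) = (2, 3)
  task-6 needs (2, 3) <= (2, 3) -> finishes; pool += (0, 3) = (2, 6)
  task-7 still needs (4, 4) but only (2, 6) is free — short on page locks
  task-8 still needs (6, 3) but only (2, 6) is free — short on page locks
  task-4 still needs (3, 2) but only (2, 6) is free — short on page locks
  task-0 still needs (3, 3) but only (2, 6) is free — short on page locks
Permanently blocked: task-7, task-8, task-4 and task-0.


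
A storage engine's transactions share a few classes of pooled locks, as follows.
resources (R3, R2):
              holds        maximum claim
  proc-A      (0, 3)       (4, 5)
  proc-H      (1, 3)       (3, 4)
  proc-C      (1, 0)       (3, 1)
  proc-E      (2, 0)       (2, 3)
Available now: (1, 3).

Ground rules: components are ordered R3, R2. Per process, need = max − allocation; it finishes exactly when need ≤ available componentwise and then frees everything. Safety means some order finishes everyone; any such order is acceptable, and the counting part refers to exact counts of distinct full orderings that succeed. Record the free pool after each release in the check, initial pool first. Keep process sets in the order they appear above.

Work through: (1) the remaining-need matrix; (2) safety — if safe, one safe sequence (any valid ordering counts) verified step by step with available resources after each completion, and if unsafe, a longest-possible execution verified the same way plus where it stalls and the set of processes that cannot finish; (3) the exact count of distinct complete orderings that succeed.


(1) Need matrix, components ordered R3, R2:
  proc-A: (4, 2)
  proc-H: (2, 1)
  proc-C: (2, 1)
  proc-E: (0, 3)
(2) SAFE, for example via the order proc-E, proc-C, proc-H, proc-A.
Key observation: proc-E is the earliest step where a requested resource binds exactly: need (0, 3), pool (1, 3) at its turn.
Walking it through:
  pool = (1, 3)
  proc-E: need (0, 3) fits (1, 3); releases (2, 0), pool now (3, 3)
  proc-C: need (2, 1) fits (3, 3); releases (1, 0), pool now (4, 3)
  proc-H: need (2, 1) fits (4, 3); releases (1, 3), pool now (5, 6)
  proc-A: need (4, 2) fits (5, 6); releases (0, 3), pool now (5, 9)
(3) Exactly 4 of the possible complete orderings are safe sequences.


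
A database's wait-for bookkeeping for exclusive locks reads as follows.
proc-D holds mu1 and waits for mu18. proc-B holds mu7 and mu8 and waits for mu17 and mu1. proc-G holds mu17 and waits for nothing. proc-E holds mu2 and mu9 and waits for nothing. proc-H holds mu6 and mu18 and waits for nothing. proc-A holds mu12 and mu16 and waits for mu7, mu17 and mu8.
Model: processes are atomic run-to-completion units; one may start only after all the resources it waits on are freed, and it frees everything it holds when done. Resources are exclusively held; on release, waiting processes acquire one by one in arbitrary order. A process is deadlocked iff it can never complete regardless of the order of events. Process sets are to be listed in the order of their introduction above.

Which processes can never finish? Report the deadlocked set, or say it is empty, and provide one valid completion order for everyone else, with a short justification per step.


No process is deadlocked.
Key observation: the wait graph is acyclic; completion cascades from the unblocked processes through everyone else.
One completion order for the rest: proc-H, proc-D, proc-E, proc-G, proc-B, proc-A.
Verifying each step:
  run proc-H (it waits on nothing); releases mu6 and mu18
  proc-D: everything it awaited (mu18) is free; runs, freeing mu1
  run proc-E (it waits on nothing); releases mu2 and mu9
  run proc-G (it waits on nothing); releases mu17
  proc-B: everything it awaited (mu17 and mu1) is free; runs, freeing mu7 and mu8
  proc-A: everything it awaited (mu7, mu17 and mu8) is free; runs, freeing mu12 and mu16


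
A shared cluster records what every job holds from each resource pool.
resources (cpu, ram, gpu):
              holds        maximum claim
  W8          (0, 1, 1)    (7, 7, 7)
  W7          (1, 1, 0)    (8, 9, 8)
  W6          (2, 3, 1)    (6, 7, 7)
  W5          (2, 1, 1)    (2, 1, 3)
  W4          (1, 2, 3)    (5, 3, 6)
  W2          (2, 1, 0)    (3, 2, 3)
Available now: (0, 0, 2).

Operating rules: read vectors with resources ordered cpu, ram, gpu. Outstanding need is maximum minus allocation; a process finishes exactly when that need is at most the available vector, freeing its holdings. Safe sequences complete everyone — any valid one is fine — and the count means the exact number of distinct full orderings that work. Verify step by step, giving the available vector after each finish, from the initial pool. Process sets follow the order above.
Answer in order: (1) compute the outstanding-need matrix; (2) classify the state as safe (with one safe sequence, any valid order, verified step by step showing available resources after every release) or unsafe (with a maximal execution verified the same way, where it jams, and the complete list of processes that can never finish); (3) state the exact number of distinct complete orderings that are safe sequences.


(1) Need matrix, components ordered cpu, ram, gpu:
  W8: (7, 6, 6)
  W7: (7, 8, 8)
  W6: (4, 4, 6)
  W5: (0, 0, 2)
  W4: (4, 1, 3)
  W2: (1, 1, 3)
(2) The state is SAFE; one workable sequence: W5, W2, W4, W6, W8, W7.
Key observation: at W5 the run first touches a limit — (0, 0, 2) against (0, 0, 2), exact on a resource it actually requests.
Step-by-step check:
  pool = (0, 0, 2)
  W5 needs (0, 0, 2) <= (0, 0, 2) -> finishes; pool += (2, 1, 1) = (2, 1, 3)
  W2 needs (1, 1, 3) <= (2, 1, 3) -> finishes; pool += (2, 1, 0) = (4, 2, 3)
  W4 needs (4, 1, 3) <= (4, 2, 3) -> finishes; pool += (1, 2, 3) = (5, 4, 6)
  W6 needs (4, 4, 6) <= (5, 4, 6) -> finishes; pool += (2, 3, 1) = (7, 7, 7)
  W8 needs (7, 6, 6) <= (7, 7, 7) -> finishes; pool += (0, 1, 1) = (7, 8, 8)
  W7 needs (7, 8, 8) <= (7, 8, 8) -> finishes; pool += (1, 1, 0) = (8, 9, 8)
(3) The exact count: 1 of the possible complete orderings is a safe sequence.


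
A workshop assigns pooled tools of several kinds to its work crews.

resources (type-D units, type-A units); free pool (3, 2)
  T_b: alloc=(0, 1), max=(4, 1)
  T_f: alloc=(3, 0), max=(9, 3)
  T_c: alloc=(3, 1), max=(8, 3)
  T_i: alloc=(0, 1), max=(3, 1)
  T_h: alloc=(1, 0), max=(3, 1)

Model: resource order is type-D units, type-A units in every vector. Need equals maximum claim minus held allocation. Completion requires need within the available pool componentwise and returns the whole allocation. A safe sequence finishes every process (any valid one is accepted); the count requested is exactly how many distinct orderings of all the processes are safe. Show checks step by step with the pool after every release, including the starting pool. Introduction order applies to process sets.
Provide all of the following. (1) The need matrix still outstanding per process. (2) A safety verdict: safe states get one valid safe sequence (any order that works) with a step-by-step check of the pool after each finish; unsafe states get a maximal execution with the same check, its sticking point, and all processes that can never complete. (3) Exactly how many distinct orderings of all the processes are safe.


(1) Need matrix, components ordered type-D units, type-A units:
  T_b: (4, 0)
  T_f: (6, 3)
  T_c: (5, 2)
  T_i: (3, 0)
  T_h: (2, 1)
(2) UNSAFE — no complete ordering exists.
Key observation: T_h, T_b, T_i can finish, but then (4, 4) is all there is, and the blocked group's type-D units demands exceed it.
The run T_h, T_b, T_i cannot be extended any further. Walking it through:
  pool = (3, 2)
  T_h needs (2, 1) <= (3, 2) -> finishes; pool += (1, 0) = (4, 2)
  T_b needs (4, 0) <= (4, 2) -> finishes; pool += (0, 1) = (4, 3)
  T_i needs (3, 0) <= (4, 3) -> finishes; pool += (0, 1) = (4, 4)
  blocked: T_f wants (6, 3), pool (4, 4) — not enough type-D units
  blocked: T_c wants (5, 2), pool (4, 4) — not enough type-D units
Never able to finish: T_f and T_c.
(3) The exact count: 0 of the possible complete orderings are safe sequences.


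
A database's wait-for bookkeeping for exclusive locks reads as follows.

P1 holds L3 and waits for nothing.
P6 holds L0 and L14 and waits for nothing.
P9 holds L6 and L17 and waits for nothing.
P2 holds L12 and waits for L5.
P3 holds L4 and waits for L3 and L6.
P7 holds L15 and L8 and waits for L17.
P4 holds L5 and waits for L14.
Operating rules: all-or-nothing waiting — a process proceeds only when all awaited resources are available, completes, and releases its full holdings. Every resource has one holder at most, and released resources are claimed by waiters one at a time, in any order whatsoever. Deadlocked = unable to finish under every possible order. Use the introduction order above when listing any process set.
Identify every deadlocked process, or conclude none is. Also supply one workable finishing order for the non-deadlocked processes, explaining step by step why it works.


No process is deadlocked.
Key observation: the waits form no ring: some process can always run, and its releases unblock the others one by one.
The rest can finish in the order P9, P1, P6, P4, P7, P2, P3.
Check, step by step:
  run P9 (it waits on nothing); releases L6 and L17
  run P1 (it waits on nothing); releases L3
  run P6 (it waits on nothing); releases L0 and L14
  P4 waits on L14 — all released -> runs and releases L5
  P7 waits on L17 — all released -> runs and releases L15 and L8
  P2 waits on L5 — all released -> runs and releases L12
  P3 waits on L3 and L6 — all released -> runs and releases L4


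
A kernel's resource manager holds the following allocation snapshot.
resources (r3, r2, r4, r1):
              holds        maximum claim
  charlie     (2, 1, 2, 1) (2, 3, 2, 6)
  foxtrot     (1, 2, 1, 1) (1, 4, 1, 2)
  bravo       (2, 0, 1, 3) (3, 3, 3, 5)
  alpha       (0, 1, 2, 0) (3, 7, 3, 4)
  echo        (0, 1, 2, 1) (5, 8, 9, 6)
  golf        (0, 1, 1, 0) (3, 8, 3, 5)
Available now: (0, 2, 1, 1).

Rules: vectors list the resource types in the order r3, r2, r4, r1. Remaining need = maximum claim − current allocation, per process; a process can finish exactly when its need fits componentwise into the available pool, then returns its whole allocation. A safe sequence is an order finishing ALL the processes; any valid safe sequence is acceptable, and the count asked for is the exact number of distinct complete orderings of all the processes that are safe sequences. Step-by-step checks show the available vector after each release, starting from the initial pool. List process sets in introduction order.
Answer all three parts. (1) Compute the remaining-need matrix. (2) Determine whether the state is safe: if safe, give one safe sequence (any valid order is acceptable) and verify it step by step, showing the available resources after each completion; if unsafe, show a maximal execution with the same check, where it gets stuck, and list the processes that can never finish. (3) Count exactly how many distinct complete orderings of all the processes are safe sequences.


(1) Outstanding need per process (order r3, r2, r4, r1):
  charlie: (0, 2, 0, 5)
  foxtrot: (0, 2, 0, 1)
  bravo: (1, 3, 2, 2)
  alpha: (3, 6, 1, 4)
  echo: (5, 7, 7, 5)
  golf: (3, 7, 2, 5)
(2) UNSAFE.
Key observation: the wall is r2: completing foxtrot, bravo, charlie brings the pool only to (5, 5, 5, 6), and all the rest need more.
Going as far as possible: foxtrot, bravo, charlie; after that, nothing fits. Walking it through:
  pool = (0, 2, 1, 1)
  run foxtrot (needs (0, 2, 0, 1), free (0, 2, 1, 1)); after release of (1, 2, 1, 1) the pool is (1, 4, 2, 2)
  run bravo (needs (1, 3, 2, 2), free (1, 4, 2, 2)); after release of (2, 0, 1, 3) the pool is (3, 4, 3, 5)
  run charlie (needs (0, 2, 0, 5), free (3, 4, 3, 5)); after release of (2, 1, 2, 1) the pool is (5, 5, 5, 6)
  alpha cannot run: need (3, 6, 1, 4) vs free (5, 5, 5, 6) (insufficient r2)
  echo cannot run: need (5, 7, 7, 5) vs free (5, 5, 5, 6) (insufficient r2 and r4)
  golf cannot run: need (3, 7, 2, 5) vs free (5, 5, 5, 6) (insufficient r2)
Never able to finish: alpha, echo and golf.
(3) Precisely 0 of the possible complete orderings are safe sequences.


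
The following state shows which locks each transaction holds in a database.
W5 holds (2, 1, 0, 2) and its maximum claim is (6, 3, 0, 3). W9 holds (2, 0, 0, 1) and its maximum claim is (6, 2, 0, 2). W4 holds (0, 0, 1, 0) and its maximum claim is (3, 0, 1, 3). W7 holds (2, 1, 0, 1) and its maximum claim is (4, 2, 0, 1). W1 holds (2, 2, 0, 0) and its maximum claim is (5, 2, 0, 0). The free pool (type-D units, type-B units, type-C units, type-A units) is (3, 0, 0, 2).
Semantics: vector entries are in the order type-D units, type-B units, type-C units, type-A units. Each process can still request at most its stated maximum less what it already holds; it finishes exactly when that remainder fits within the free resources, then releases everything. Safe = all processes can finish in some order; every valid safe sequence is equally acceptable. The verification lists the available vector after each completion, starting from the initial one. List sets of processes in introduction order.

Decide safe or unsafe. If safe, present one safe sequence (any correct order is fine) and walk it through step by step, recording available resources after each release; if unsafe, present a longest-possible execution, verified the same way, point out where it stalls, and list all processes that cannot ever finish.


SAFE. One safe sequence: W1, W5, W7, W9, W4.
Key observation: W1 marks the first exact bind of the order: its need (3, 0, 0, 0) fits the free (3, 0, 0, 2) with zero slack on a requested resource.
Step-by-step check:
  pool = (3, 0, 0, 2)
  run W1 (needs (3, 0, 0, 0), free (3, 0, 0, 2)); after release of (2, 2, 0, 0) the pool is (5, 2, 0, 2)
  run W5 (needs (4, 2, 0, 1), free (5, 2, 0, 2)); after release of (2, 1, 0, 2) the pool is (7, 3, 0, 4)
  run W7 (needs (2, 1, 0, 0), free (7, 3, 0, 4)); after release of (2, 1, 0, 1) the pool is (9, 4, 0, 5)
  run W9 (needs (4, 2, 0, 1), free (9, 4, 0, 5)); after release of (2, 0, 0, 1) the pool is (11, 4, 0, 6)
  run W4 (needs (3, 0, 0, 3), free (11, 4, 0, 6)); after release of (0, 0, 1, 0) the pool is (11, 4, 1, 6)


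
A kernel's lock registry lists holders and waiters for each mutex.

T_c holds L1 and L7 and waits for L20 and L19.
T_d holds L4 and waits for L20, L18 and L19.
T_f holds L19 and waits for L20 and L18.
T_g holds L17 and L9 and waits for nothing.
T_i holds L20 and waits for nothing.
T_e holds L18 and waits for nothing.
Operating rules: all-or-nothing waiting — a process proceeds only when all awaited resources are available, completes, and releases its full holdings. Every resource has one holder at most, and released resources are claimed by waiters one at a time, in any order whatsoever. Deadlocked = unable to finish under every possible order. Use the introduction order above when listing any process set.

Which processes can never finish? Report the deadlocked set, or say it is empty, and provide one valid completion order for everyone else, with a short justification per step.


Nothing here is deadlocked.
Key observation: every chain of waits terminates; starting from the processes that wait on nothing, all the rest unlock in turn.
A valid finishing order for the others: T_g, T_e, T_i, T_f, T_c, T_d.
Check, step by step:
  T_g waits on nothing -> runs at once and releases L17 and L9
  T_e waits on nothing -> runs at once and releases L18
  T_i waits on nothing -> runs at once and releases L20
  T_f: everything it awaited (L20 and L18) is free; runs, freeing L19
  T_c: everything it awaited (L20 and L19) is free; runs, freeing L1 and L7
  T_d: everything it awaited (L20, L18 and L19) is free; runs, freeing L4


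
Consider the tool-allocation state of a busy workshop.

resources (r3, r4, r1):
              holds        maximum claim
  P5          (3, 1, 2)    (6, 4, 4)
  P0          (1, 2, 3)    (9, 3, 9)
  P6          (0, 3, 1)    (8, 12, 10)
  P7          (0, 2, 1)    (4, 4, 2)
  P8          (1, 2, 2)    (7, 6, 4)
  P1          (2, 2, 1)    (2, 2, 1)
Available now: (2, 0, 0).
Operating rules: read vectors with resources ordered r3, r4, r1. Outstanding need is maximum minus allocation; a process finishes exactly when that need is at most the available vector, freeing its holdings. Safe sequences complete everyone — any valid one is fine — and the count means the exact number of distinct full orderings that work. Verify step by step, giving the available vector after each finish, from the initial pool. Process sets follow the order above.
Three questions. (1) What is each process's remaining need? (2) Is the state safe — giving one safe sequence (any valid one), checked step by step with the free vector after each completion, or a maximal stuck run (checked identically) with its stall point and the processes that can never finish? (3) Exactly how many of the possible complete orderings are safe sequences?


(1) Outstanding need per process (order r3, r4, r1):
  P5: (3, 3, 2)
  P0: (8, 1, 6)
  P6: (8, 9, 9)
  P7: (4, 2, 1)
  P8: (6, 4, 2)
  P1: (0, 0, 0)
(2) SAFE. One safe sequence: P1, P7, P5, P8, P0, P6.
Key observation: P7 marks the first exact bind of the order: its need (4, 2, 1) fits the free (4, 2, 1) with zero slack on a requested resource.
Verifying each step:
  pool = (2, 0, 0)
  P1: need (0, 0, 0) fits (2, 0, 0); releases (2, 2, 1), pool now (4, 2, 1)
  P7: need (4, 2, 1) fits (4, 2, 1); releases (0, 2, 1), pool now (4, 4, 2)
  P5: need (3, 3, 2) fits (4, 4, 2); releases (3, 1, 2), pool now (7, 5, 4)
  P8: need (6, 4, 2) fits (7, 5, 4); releases (1, 2, 2), pool now (8, 7, 6)
  P0: need (8, 1, 6) fits (8, 7, 6); releases (1, 2, 3), pool now (9, 9, 9)
  P6: need (8, 9, 9) fits (9, 9, 9); releases (0, 3, 1), pool now (9, 12, 10)
(3) Exactly 1 of the possible complete orderings is a safe sequence.


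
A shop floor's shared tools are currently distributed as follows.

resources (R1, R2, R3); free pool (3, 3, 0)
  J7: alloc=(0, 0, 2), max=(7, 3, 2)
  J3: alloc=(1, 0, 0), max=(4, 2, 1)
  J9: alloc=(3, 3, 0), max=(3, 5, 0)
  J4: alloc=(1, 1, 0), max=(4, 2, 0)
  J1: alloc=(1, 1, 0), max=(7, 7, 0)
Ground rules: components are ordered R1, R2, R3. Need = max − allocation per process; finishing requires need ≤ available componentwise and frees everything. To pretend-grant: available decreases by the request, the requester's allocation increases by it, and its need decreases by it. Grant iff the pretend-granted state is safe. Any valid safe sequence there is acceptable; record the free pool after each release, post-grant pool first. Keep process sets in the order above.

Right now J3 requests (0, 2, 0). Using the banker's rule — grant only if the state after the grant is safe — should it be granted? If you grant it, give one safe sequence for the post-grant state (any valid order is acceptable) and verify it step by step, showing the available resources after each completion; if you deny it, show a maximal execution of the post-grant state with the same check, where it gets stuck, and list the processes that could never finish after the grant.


GRANT: granting preserves safety; a valid post-grant sequence is J4, J9, J7, J3, J1.
Key observation: granting shrinks the pool to (3, 1, 0), yet J4 still fits and the chain goes through.
Verifying the post-grant state step by step:
  pool = (3, 1, 0)
  J4 needs (3, 1, 0) <= (3, 1, 0) -> finishes; pool += (1, 1, 0) = (4, 2, 0)
  J9 needs (0, 2, 0) <= (4, 2, 0) -> finishes; pool += (3, 3, 0) = (7, 5, 0)
  J7 needs (7, 3, 0) <= (7, 5, 0) -> finishes; pool += (0, 0, 2) = (7, 5, 2)
  J3 needs (3, 0, 1) <= (7, 5, 2) -> finishes; pool += (1, 2, 0) = (8, 7, 2)
  J1 needs (6, 6, 0) <= (8, 7, 2) -> finishes; pool += (1, 1, 0) = (9, 8, 2)


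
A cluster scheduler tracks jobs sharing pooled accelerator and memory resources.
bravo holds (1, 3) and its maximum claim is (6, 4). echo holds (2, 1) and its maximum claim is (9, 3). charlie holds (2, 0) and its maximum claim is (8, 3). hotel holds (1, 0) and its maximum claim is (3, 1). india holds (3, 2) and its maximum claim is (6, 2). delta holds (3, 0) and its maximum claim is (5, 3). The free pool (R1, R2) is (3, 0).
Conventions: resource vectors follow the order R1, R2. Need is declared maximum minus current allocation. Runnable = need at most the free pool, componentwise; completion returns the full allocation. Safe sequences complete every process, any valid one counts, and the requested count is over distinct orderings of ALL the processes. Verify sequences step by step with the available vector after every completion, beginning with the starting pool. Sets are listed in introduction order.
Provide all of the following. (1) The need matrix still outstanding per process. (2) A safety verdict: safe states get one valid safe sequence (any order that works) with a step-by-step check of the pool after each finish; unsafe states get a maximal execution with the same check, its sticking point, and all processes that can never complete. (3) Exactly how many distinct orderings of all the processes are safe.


(1) Remaining need (order R1, R2):
  bravo: (5, 1)
  echo: (7, 2)
  charlie: (6, 3)
  hotel: (2, 1)
  india: (3, 0)
  delta: (2, 3)
(2) SAFE. One safe sequence: india, bravo, delta, charlie, echo, hotel.
Key observation: india is the earliest step where a requested resource binds exactly: need (3, 0), pool (3, 0) at its turn.
Check, step by step:
  pool = (3, 0)
  india needs (3, 0) <= (3, 0) -> finishes; pool += (3, 2) = (6, 2)
  bravo needs (5, 1) <= (6, 2) -> finishes; pool += (1, 3) = (7, 5)
  delta needs (2, 3) <= (7, 5) -> finishes; pool += (3, 0) = (10, 5)
  charlie needs (6, 3) <= (10, 5) -> finishes; pool += (2, 0) = (12, 5)
  echo needs (7, 2) <= (12, 5) -> finishes; pool += (2, 1) = (14, 6)
  hotel needs (2, 1) <= (14, 6) -> finishes; pool += (1, 0) = (15, 6)
(3) The exact count: 36 of the possible complete orderings are safe sequences.


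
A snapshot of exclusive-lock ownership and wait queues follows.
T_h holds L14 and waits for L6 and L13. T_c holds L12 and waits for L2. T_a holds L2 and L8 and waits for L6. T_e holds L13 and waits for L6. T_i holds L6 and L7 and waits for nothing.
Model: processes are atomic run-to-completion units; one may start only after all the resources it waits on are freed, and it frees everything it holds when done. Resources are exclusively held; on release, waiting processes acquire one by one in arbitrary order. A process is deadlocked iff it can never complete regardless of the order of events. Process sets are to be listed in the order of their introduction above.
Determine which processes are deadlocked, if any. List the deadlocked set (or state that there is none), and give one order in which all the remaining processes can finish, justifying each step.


No process is deadlocked.
Key observation: the wait relation is loop-free; peeling off processes with no waits unwinds the whole state.
The rest can finish in the order T_i, T_e, T_a, T_c, T_h.
Walking it through:
  T_i: no waits; runs immediately, freeing L6 and L7
  T_e waits on L6 — all released -> runs and releases L13
  T_a waits on L6 — all released -> runs and releases L2 and L8
  T_c waits on L2 — all released -> runs and releases L12
  T_h waits on L6 and L13 — all released -> runs and releases L14


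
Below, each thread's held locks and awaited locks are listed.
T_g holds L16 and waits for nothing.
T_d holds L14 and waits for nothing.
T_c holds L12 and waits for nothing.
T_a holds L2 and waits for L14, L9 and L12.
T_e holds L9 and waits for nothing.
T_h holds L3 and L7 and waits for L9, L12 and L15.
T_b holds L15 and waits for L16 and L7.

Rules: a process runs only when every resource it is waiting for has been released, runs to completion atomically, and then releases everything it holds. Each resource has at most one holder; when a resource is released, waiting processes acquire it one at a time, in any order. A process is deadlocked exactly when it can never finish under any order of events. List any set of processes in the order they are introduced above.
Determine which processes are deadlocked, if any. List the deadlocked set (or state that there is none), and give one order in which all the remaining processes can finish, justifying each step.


The deadlocked set is T_h and T_b.
Key observation: the loop T_h -> T_b -> T_h blocks itself forever; no other process is dragged down with it.
A valid finishing order for the others: T_d, T_e, T_g, T_c, T_a.
Check, step by step:
  T_d waits on nothing -> runs at once and releases L14
  T_e waits on nothing -> runs at once and releases L9
  T_g waits on nothing -> runs at once and releases L16
  T_c waits on nothing -> runs at once and releases L12
  T_a: everything it awaited (L14, L9 and L12) is free; runs, freeing L2


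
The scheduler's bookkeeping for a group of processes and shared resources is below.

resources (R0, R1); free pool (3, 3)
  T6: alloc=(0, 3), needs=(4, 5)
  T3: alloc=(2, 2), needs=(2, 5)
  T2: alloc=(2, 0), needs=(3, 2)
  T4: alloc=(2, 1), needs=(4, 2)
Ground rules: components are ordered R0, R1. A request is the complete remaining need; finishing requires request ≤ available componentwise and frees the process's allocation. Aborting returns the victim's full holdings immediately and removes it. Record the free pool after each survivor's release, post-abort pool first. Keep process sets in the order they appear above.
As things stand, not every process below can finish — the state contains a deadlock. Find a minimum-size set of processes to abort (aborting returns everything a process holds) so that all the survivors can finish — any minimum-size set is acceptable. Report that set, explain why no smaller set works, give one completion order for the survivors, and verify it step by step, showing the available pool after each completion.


Minimum abort set: T3.
Key observation: aborting T3 returns (2, 2), and T6 — hopeless before — runs at step 1 with the returned capacity in the pool.
No smaller set exists: with zero aborts the deadlock remains.
The survivors complete as T6, T2, T4. Check, step by step (starting from the post-abort pool):
  pool = (5, 5)
  run T6 (needs (4, 5), free (5, 5)); after release of (0, 3) the pool is (5, 8)
  run T2 (needs (3, 2), free (5, 8)); after release of (2, 0) the pool is (7, 8)
  run T4 (needs (4, 2), free (7, 8)); after release of (2, 1) the pool is (9, 9)


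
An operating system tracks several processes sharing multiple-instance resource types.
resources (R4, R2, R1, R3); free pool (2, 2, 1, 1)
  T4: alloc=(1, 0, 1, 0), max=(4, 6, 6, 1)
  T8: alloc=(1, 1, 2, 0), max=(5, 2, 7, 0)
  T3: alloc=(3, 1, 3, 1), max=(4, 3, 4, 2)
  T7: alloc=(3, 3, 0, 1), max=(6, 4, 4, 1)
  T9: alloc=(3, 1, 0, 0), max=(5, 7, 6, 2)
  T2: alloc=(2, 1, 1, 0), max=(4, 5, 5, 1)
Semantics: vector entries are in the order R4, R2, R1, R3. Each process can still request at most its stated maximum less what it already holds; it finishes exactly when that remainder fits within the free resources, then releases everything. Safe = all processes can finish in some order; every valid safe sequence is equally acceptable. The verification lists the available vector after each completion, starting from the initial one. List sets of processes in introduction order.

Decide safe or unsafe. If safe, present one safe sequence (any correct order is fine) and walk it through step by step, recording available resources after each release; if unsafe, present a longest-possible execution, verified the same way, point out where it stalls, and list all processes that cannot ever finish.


SAFE, for example via the order T3, T7, T2, T4, T9, T8.
Key observation: T3 is the earliest step where a requested resource binds exactly: need (1, 2, 1, 1), pool (2, 2, 1, 1) at its turn.
Step-by-step check:
  pool = (2, 2, 1, 1)
  T3 needs (1, 2, 1, 1) <= (2, 2, 1, 1) -> finishes; pool += (3, 1, 3, 1) = (5, 3, 4, 2)
  T7 needs (3, 1, 4, 0) <= (5, 3, 4, 2) -> finishes; pool += (3, 3, 0, 1) = (8, 6, 4, 3)
  T2 needs (2, 4, 4, 1) <= (8, 6, 4, 3) -> finishes; pool += (2, 1, 1, 0) = (10, 7, 5, 3)
  T4 needs (3, 6, 5, 1) <= (10, 7, 5, 3) -> finishes; pool += (1, 0, 1, 0) = (11, 7, 6, 3)
  T9 needs (2, 6, 6, 2) <= (11, 7, 6, 3) -> finishes; pool += (3, 1, 0, 0) = (14, 8, 6, 3)
  T8 needs (4, 1, 5, 0) <= (14, 8, 6, 3) -> finishes; pool += (1, 1, 2, 0) = (15, 9, 8, 3)


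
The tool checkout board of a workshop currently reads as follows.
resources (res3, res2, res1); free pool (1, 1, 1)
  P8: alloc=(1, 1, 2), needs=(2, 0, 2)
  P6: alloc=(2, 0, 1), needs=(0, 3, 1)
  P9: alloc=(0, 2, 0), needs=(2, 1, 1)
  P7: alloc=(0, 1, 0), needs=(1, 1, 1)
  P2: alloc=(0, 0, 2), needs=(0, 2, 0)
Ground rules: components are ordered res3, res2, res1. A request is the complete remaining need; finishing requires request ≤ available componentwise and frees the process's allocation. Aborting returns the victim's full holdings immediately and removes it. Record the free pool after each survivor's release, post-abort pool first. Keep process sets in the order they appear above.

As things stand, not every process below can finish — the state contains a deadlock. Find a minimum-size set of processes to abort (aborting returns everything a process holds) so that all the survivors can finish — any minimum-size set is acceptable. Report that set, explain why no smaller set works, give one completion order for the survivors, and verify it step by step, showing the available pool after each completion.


Abort P6.
Key observation: the returned (2, 0, 1) from P6 is what brings P9 — unrunnable before, under any order — into play at step 1.
Why nothing smaller works: aborting no one leaves the state deadlocked as given.
One survivor order: P9, P7, P2, P8. Walking it through (post-abort pool first):
  pool = (3, 1, 2)
  P9: need (2, 1, 1) fits (3, 1, 2); releases (0, 2, 0), pool now (3, 3, 2)
  P7: need (1, 1, 1) fits (3, 3, 2); releases (0, 1, 0), pool now (3, 4, 2)
  P2: need (0, 2, 0) fits (3, 4, 2); releases (0, 0, 2), pool now (3, 4, 4)
  P8: need (2, 0, 2) fits (3, 4, 4); releases (1, 1, 2), pool now (4, 5, 6)


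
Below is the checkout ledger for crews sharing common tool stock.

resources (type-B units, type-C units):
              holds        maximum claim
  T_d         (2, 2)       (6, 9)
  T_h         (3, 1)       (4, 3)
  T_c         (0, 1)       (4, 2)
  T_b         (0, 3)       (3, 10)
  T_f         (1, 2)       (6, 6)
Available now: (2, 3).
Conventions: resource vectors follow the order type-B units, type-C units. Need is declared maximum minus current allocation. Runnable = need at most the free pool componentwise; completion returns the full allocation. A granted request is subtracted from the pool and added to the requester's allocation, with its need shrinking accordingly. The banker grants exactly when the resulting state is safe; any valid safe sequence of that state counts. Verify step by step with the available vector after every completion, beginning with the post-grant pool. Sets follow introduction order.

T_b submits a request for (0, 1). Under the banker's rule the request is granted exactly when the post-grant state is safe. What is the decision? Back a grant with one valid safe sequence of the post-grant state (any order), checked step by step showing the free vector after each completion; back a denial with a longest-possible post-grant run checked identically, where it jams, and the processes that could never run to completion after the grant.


GRANT. The post-grant state is safe; one safe sequence: T_h, T_c, T_f, T_b, T_d.
Key observation: even at the reduced pool (2, 2), T_h fits immediately, so safety survives the grant.
Check on the post-grant state, step by step:
  pool = (2, 2)
  T_h needs (1, 2) <= (2, 2) -> finishes; pool += (3, 1) = (5, 3)
  T_c needs (4, 1) <= (5, 3) -> finishes; pool += (0, 1) = (5, 4)
  T_f needs (5, 4) <= (5, 4) -> finishes; pool += (1, 2) = (6, 6)
  T_b needs (3, 6) <= (6, 6) -> finishes; pool += (0, 4) = (6, 10)
  T_d needs (4, 7) <= (6, 10) -> finishes; pool += (2, 2) = (8, 12)


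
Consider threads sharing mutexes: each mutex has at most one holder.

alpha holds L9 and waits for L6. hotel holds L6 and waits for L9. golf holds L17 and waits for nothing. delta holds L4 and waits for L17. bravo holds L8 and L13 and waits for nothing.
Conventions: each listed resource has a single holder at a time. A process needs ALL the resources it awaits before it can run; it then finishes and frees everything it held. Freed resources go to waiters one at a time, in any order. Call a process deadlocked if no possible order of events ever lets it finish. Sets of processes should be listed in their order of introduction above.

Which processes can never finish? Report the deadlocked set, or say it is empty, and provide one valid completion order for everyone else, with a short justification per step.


Deadlocked: alpha and hotel.
Key observation: nobody on the ring alpha -> hotel -> alpha can start until another member finishes, which never happens; no other process is dragged down with it.
One completion order for the rest: golf, bravo, delta.
Check, step by step:
  golf waits on nothing -> runs at once and releases L17
  bravo waits on nothing -> runs at once and releases L8 and L13
  delta: everything it awaited (L17) is free; runs, freeing L4
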